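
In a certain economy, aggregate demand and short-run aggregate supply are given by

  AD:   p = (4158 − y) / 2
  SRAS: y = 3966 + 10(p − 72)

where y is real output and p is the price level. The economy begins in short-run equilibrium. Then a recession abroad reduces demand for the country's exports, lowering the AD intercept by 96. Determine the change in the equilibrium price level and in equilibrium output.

This is a negative demand shock: AD shifts left.
New AD: y = 4062 − 2p.
SRAS can be written y = 3246 + 10p.
Set AD = SRAS: 4062 − 2p = 3246 + 10p, so 816 = 12p and p = 68.
y = 4062 − 2·68 = 3926.
Initially p = 76, y = 4006, so Δp = -8 and Δy = -80.

Δp = -8, Δy = -80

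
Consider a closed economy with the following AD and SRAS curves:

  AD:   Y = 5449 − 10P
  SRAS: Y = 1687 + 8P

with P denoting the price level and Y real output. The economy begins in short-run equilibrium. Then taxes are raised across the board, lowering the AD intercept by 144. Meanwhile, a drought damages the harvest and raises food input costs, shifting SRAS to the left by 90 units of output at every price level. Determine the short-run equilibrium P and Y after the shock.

After both shocks: AD is Y = 5305 − 10P and SRAS is Y = 1597 + 8P.
Setting them equal: 3708 = 18P, so P = 206.
Y = 5305 − 10·206 = 3245.

P = 206, Y = 3245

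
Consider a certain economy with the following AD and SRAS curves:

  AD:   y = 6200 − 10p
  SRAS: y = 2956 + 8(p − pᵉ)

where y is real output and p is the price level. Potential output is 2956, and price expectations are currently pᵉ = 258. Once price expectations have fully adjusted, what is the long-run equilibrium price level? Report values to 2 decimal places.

Long-run p = 324.40

Short run: with pᵉ = 258, SRAS is y = 892 + 8p. Setting AD = SRAS gives 5308 = 18p, so p = 294.89 and y = 6200 − 10p = 3251.11.
Output 3251.11 is above potential 2956, so over time expected prices rise and SRAS shifts left until y returns to 2956.
Long run: y = 2956 on the AD curve gives 2956 = 6200 − 10p, so p = 324.40.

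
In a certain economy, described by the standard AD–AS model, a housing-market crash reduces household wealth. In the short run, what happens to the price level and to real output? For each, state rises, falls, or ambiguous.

This is a negative demand shock: AD shifts left.
Moving along the upward-sloping SRAS curve, P falls and Y falls.

Price level: falls; output: falls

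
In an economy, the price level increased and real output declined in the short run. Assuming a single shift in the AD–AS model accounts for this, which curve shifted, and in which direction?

SRAS shifted left

P rose and Y fell. An AD shift moves P and Y in the same direction; an SRAS shift moves them in opposite directions.
Here P and Y moved in opposite directions, so the SRAS curve shifted.
Since Y fell, SRAS shifted left.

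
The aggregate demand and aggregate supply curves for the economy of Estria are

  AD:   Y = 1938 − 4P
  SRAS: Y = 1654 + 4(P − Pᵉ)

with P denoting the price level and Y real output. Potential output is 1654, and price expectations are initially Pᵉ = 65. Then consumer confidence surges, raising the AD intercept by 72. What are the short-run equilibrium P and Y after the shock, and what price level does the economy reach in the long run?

AD shifts right: new AD is Y = 2010 − 4P. With Pᵉ = 65, SRAS is Y = 1394 + 4P.
Short run: 2010 − 4P = 1394 + 4P gives 616 = 8P, so P = 77 and Y = 2010 − 4·77 = 1702.
Y = 1702 is above potential 1654; expectations adjust and SRAS shifts left until Y = 1654.
Long run: on the new AD curve, 1654 = 2010 − 4P gives P = 89.

Short run: P = 77, Y = 1702. Long run: P = 89.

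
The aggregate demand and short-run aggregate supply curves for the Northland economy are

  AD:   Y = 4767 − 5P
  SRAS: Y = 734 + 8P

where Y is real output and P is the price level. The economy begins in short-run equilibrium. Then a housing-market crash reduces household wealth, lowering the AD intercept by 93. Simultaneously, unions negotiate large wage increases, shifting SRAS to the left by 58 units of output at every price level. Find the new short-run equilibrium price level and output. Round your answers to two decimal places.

P = 307.54, Y = 3136.31

After both shocks: AD is Y = 4674 − 5P and SRAS is Y = 676 + 8P.
Setting them equal: 3998 = 13P, so P = 307.54.
Substituting into AD, Y = 3136.31.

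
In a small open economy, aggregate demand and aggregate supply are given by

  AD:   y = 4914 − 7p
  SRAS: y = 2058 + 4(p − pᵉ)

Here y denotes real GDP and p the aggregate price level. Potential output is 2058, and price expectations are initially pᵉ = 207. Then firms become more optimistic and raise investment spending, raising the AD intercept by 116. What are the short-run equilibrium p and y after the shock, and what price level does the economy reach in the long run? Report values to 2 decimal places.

Short run: p = 345.45, y = 2611.82. Long run: p = 424.57.

AD shifts right: new AD is y = 5030 − 7p. With pᵉ = 207, SRAS is y = 1230 + 4p.
Short run: 5030 − 7p = 1230 + 4p gives 3800 = 11p, so p = 345.45 and y = 5030 − 7p = 2611.82.
y = 2611.82 is above potential 2058; expectations adjust and SRAS shifts left until y = 2058.
Long run: on the new AD curve, 2058 = 5030 − 7p gives p = 424.57.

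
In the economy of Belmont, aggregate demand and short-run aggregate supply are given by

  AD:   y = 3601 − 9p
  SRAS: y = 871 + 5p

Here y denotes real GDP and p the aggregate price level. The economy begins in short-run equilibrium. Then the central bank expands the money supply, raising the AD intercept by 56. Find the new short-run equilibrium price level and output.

p = 199, y = 1866

This is a positive demand shock: AD shifts right.
New AD: y = 3657 − 9p.
Set AD = SRAS: 3657 − 9p = 871 + 5p, so 2786 = 14p and p = 199.
y = 3657 − 9·199 = 1866.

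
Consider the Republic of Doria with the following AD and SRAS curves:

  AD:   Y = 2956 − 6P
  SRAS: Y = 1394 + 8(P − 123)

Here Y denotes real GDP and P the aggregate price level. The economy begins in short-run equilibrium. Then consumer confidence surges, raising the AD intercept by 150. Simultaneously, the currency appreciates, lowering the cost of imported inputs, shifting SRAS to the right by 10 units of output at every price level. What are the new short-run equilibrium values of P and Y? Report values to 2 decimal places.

P = 191.86, Y = 1954.86

After both shocks: AD is Y = 3106 − 6P and SRAS is Y = 420 + 8P.
Setting them equal: 2686 = 14P, so P = 191.86.
Substituting into AD, Y = 1954.86.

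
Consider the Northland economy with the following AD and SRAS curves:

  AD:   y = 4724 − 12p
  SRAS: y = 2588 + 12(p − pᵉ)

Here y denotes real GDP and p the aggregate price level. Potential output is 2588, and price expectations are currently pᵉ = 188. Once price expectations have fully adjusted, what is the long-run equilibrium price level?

Short run: with pᵉ = 188, SRAS is y = 332 + 12p. Setting AD = SRAS gives 4392 = 24p, so p = 183 and y = 4724 − 12·183 = 2528.
Output 2528 is below potential 2588, so over time expected prices fall and SRAS shifts right until y returns to 2588.
Long run: y = 2588 on the AD curve gives 2588 = 4724 − 12p, so p = 178.

Long-run p = 178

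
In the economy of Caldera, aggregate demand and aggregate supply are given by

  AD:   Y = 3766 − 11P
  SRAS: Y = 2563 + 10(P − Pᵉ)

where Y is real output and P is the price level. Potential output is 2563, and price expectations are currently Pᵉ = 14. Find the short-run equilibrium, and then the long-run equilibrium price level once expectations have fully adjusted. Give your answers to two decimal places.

Short run: P = 63.95, Y = 3062.52. Long run: P = 109.36.

Short run: with Pᵉ = 14, SRAS is Y = 2423 + 10P. Setting AD = SRAS gives 1343 = 21P, so P = 63.95 and Y = 3766 − 11P = 3062.52.
Output 3062.52 is above potential 2563, so over time expected prices rise and SRAS shifts left until Y returns to 2563.
Long run: Y = 2563 on the AD curve gives 2563 = 3766 − 11P, so P = 109.36.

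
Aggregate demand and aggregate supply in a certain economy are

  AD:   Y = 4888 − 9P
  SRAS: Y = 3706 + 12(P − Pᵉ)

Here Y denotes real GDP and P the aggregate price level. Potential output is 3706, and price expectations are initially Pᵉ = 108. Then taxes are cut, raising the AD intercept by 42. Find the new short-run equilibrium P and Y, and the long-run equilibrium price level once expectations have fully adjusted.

Short run: P = 120, Y = 3850. Long run: P = 136.

AD shifts right: new AD is Y = 4930 − 9P. With Pᵉ = 108, SRAS is Y = 2410 + 12P.
Short run: 4930 − 9P = 2410 + 12P gives 2520 = 21P, so P = 120 and Y = 4930 − 9·120 = 3850.
Y = 3850 is above potential 3706; expectations adjust and SRAS shifts left until Y = 3706.
Long run: on the new AD curve, 3706 = 4930 − 9P gives P = 136.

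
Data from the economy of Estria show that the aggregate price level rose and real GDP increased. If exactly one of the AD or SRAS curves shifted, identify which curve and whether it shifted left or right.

P rose and Y rose. An AD shift moves P and Y in the same direction; an SRAS shift moves them in opposite directions.
Here P and Y moved in the same direction, so the AD curve shifted.
Since Y rose, AD shifted right.

AD shifted right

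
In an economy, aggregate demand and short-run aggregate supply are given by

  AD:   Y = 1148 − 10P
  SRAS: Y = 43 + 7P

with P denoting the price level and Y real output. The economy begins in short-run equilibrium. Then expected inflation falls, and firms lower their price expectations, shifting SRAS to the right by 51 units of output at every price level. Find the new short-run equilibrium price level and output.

P = 62, Y = 528

This is a positive supply shock: SRAS shifts right.
New SRAS: Y = 94 + 7P.
Set AD = SRAS: 1148 − 10P = 94 + 7P, so 1054 = 17P and P = 62.
Y = 1148 − 10·62 = 528.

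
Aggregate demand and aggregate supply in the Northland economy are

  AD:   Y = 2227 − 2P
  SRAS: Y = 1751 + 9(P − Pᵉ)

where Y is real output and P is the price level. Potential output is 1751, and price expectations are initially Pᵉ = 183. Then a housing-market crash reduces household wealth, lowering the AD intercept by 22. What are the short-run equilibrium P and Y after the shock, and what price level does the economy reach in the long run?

AD shifts left: new AD is Y = 2205 − 2P. With Pᵉ = 183, SRAS is Y = 104 + 9P.
Short run: 2205 − 2P = 104 + 9P gives 2101 = 11P, so P = 191 and Y = 2205 − 2·191 = 1823.
Y = 1823 is above potential 1751; expectations adjust and SRAS shifts left until Y = 1751.
Long run: on the new AD curve, 1751 = 2205 − 2P gives P = 227.

Short run: P = 191, Y = 1823. Long run: P = 227.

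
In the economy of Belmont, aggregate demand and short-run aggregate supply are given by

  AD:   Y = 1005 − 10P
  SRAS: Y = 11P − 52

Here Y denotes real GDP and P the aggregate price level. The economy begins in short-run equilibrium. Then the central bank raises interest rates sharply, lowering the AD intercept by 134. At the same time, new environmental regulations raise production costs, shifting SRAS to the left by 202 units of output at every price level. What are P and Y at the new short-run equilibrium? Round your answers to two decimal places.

After both shocks: AD is Y = 871 − 10P and SRAS is Y = 11P − 254.
Setting them equal: 1125 = 21P, so P = 53.57.
Substituting into AD, Y = 335.29.

P = 53.57, Y = 335.29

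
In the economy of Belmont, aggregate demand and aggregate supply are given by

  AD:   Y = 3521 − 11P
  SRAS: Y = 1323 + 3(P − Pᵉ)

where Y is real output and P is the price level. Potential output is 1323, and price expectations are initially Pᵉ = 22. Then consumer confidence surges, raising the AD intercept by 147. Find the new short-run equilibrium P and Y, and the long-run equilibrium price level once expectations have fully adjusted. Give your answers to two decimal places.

Short run: P = 172.21, Y = 1773.64. Long run: P = 213.18.

AD shifts right: new AD is Y = 3668 − 11P. With Pᵉ = 22, SRAS is Y = 1257 + 3P.
Short run: 3668 − 11P = 1257 + 3P gives 2411 = 14P, so P = 172.21 and Y = 3668 − 11P = 1773.64.
Y = 1773.64 is above potential 1323; expectations adjust and SRAS shifts left until Y = 1323.
Long run: on the new AD curve, 1323 = 3668 − 11P gives P = 213.18.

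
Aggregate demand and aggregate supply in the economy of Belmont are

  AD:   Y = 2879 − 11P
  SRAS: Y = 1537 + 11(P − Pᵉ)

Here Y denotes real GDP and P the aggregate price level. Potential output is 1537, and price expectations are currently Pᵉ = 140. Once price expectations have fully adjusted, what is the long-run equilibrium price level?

Long-run P = 122

Short run: with Pᵉ = 140, SRAS is Y = 11P − 3. Setting AD = SRAS gives 2882 = 22P, so P = 131 and Y = 2879 − 11·131 = 1438.
Output 1438 is below potential 1537, so over time expected prices fall and SRAS shifts right until Y returns to 1537.
Long run: Y = 1537 on the AD curve gives 1537 = 2879 − 11P, so P = 122.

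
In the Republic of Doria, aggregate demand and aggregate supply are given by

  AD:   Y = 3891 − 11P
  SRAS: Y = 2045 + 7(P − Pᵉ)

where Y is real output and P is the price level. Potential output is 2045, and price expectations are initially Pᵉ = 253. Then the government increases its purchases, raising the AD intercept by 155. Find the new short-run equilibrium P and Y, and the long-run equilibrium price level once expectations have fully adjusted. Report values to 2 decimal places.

Short run: P = 209.56, Y = 1740.89. Long run: P = 181.91.

AD shifts right: new AD is Y = 4046 − 11P. With Pᵉ = 253, SRAS is Y = 274 + 7P.
Short run: 4046 − 11P = 274 + 7P gives 3772 = 18P, so P = 209.56 and Y = 4046 − 11P = 1740.89.
Y = 1740.89 is below potential 2045; expectations adjust and SRAS shifts right until Y = 2045.
Long run: on the new AD curve, 2045 = 4046 − 11P gives P = 181.91.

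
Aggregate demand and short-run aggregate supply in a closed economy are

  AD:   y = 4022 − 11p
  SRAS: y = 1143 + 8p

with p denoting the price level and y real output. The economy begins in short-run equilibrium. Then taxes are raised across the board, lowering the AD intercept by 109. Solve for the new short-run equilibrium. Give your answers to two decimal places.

This is a negative demand shock: AD shifts left.
New AD: y = 3913 − 11p.
Set AD = SRAS: 3913 − 11p = 1143 + 8p, so 2770 = 19p and p = 145.79.
Substituting into AD, y = 2309.32.

p = 145.79, y = 2309.32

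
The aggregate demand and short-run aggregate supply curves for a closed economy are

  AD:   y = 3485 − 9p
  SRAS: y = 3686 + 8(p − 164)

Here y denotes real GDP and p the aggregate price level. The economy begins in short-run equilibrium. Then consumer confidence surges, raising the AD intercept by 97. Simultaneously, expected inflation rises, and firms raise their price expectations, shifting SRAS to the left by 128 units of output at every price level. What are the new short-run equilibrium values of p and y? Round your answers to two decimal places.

After both shocks: AD is y = 3582 − 9p and SRAS is y = 2246 + 8p.
Setting them equal: 1336 = 17p, so p = 78.59.
Substituting into AD, y = 2874.71.

p = 78.59, y = 2874.71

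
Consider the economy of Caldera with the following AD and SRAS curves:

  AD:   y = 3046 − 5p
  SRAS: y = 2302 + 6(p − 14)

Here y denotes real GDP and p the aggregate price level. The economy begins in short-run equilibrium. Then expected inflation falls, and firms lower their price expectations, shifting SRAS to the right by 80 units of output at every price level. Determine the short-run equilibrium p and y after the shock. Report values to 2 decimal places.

This is a positive supply shock: SRAS shifts right.
New SRAS: y = 2298 + 6p.
Set AD = SRAS: 3046 − 5p = 2298 + 6p, so 748 = 11p and p = 68.00.
Substituting into AD, y = 2706.00.

p = 68.00, y = 2706.00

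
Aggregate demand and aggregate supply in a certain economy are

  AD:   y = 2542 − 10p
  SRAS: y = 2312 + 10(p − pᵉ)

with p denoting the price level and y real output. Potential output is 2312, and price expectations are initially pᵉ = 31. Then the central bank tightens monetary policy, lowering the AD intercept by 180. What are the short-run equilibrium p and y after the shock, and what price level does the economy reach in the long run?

AD shifts left: new AD is y = 2362 − 10p. With pᵉ = 31, SRAS is y = 2002 + 10p.
Short run: 2362 − 10p = 2002 + 10p gives 360 = 20p, so p = 18 and y = 2362 − 10·18 = 2182.
y = 2182 is below potential 2312; expectations adjust and SRAS shifts right until y = 2312.
Long run: on the new AD curve, 2312 = 2362 − 10p gives p = 5.

Short run: p = 18, y = 2182. Long run: p = 5.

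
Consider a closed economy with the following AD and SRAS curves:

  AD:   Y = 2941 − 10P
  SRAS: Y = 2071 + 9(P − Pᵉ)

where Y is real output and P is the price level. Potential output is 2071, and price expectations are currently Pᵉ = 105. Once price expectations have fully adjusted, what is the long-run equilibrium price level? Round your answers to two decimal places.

Long-run P = 87.00

Short run: with Pᵉ = 105, SRAS is Y = 1126 + 9P. Setting AD = SRAS gives 1815 = 19P, so P = 95.53 and Y = 2941 − 10P = 1985.74.
Output 1985.74 is below potential 2071, so over time expected prices fall and SRAS shifts right until Y returns to 2071.
Long run: Y = 2071 on the AD curve gives 2071 = 2941 − 10P, so P = 87.00.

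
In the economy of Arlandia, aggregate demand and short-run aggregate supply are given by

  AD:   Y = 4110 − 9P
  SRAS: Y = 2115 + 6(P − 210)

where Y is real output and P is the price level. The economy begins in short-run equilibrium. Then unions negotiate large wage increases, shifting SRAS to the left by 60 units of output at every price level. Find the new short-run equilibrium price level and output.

This is a negative supply shock: SRAS shifts left.
New SRAS: Y = 795 + 6P.
Set AD = SRAS: 4110 − 9P = 795 + 6P, so 3315 = 15P and P = 221.
Y = 4110 − 9·221 = 2121.

P = 221, Y = 2121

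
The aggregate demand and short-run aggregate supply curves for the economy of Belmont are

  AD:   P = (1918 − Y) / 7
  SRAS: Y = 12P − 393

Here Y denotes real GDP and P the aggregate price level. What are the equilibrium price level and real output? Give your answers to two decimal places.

P = 121.63, Y = 1066.58

Rearrange AD to Y = 1918 − 7P.
Set AD = SRAS: 1918 − 7P = 12P − 393, so 2311 = 19P and P = 121.63.
Substituting into AD, Y = 1918 − 7P = 1066.58.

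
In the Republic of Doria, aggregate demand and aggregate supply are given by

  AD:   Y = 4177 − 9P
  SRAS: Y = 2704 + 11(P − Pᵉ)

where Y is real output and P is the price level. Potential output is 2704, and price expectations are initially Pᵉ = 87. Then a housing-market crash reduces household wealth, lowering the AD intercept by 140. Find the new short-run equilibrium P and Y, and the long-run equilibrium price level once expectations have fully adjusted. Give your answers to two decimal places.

AD shifts left: new AD is Y = 4037 − 9P. With Pᵉ = 87, SRAS is Y = 1747 + 11P.
Short run: 4037 − 9P = 1747 + 11P gives 2290 = 20P, so P = 114.50 and Y = 4037 − 9P = 3006.50.
Y = 3006.50 is above potential 2704; expectations adjust and SRAS shifts left until Y = 2704.
Long run: on the new AD curve, 2704 = 4037 − 9P gives P = 148.11.

Short run: P = 114.50, Y = 3006.50. Long run: P = 148.11.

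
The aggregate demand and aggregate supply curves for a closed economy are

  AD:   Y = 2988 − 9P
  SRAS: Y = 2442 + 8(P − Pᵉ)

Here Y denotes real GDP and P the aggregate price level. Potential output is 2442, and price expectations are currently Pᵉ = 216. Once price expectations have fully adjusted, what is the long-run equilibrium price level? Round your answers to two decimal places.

Short run: with Pᵉ = 216, SRAS is Y = 714 + 8P. Setting AD = SRAS gives 2274 = 17P, so P = 133.76 and Y = 2988 − 9P = 1784.12.
Output 1784.12 is below potential 2442, so over time expected prices fall and SRAS shifts right until Y returns to 2442.
Long run: Y = 2442 on the AD curve gives 2442 = 2988 − 9P, so P = 60.67.

Long-run P = 60.67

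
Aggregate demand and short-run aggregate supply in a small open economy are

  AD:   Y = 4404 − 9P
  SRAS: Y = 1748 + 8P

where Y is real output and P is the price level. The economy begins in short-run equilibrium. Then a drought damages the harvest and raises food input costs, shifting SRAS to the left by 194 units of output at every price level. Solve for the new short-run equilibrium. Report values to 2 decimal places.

P = 167.65, Y = 2895.18

This is a negative supply shock: SRAS shifts left.
New SRAS: Y = 1554 + 8P.
Set AD = SRAS: 4404 − 9P = 1554 + 8P, so 2850 = 17P and P = 167.65.
Substituting into AD, Y = 2895.18.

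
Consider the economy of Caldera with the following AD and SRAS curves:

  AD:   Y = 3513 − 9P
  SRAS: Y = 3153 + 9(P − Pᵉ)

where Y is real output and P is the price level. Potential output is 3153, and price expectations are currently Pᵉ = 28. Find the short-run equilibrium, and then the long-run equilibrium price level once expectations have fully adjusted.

Short run: with Pᵉ = 28, SRAS is Y = 2901 + 9P. Setting AD = SRAS gives 612 = 18P, so P = 34 and Y = 3513 − 9·34 = 3207.
Output 3207 is above potential 3153, so over time expected prices rise and SRAS shifts left until Y returns to 3153.
Long run: Y = 3153 on the AD curve gives 3153 = 3513 − 9P, so P = 40.

Short run: P = 34, Y = 3207. Long run: P = 40.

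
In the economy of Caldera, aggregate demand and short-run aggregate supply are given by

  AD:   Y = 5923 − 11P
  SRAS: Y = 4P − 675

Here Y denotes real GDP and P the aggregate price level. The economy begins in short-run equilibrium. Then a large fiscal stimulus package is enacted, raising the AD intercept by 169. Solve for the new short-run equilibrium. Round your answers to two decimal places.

This is a positive demand shock: AD shifts right.
New AD: Y = 6092 − 11P.
Set AD = SRAS: 6092 − 11P = 4P − 675, so 6767 = 15P and P = 451.13.
Substituting into AD, Y = 1129.53.

P = 451.13, Y = 1129.53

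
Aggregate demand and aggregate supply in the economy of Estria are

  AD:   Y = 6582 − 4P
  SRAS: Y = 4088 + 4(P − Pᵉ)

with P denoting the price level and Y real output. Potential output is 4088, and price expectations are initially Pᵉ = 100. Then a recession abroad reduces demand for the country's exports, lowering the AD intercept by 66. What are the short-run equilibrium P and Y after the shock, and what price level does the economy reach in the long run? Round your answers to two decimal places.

AD shifts left: new AD is Y = 6516 − 4P. With Pᵉ = 100, SRAS is Y = 3688 + 4P.
Short run: 6516 − 4P = 3688 + 4P gives 2828 = 8P, so P = 353.50 and Y = 6516 − 4P = 5102.00.
Y = 5102.00 is above potential 4088; expectations adjust and SRAS shifts left until Y = 4088.
Long run: on the new AD curve, 4088 = 6516 − 4P gives P = 607.00.

Short run: P = 353.50, Y = 5102.00. Long run: P = 607.00.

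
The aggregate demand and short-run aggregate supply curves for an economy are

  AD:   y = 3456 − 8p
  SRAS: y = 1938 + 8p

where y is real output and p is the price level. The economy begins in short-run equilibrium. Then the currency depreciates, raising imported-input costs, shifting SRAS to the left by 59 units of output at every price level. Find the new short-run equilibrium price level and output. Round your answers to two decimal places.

This is a negative supply shock: SRAS shifts left.
New SRAS: y = 1879 + 8p.
Set AD = SRAS: 3456 − 8p = 1879 + 8p, so 1577 = 16p and p = 98.56.
Substituting into AD, y = 2667.50.

p = 98.56, y = 2667.50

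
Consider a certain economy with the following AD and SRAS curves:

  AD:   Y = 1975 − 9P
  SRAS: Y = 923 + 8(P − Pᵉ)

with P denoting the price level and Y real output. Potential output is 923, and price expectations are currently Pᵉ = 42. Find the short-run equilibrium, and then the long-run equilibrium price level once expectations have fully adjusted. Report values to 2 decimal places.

Short run: with Pᵉ = 42, SRAS is Y = 587 + 8P. Setting AD = SRAS gives 1388 = 17P, so P = 81.65 and Y = 1975 − 9P = 1240.18.
Output 1240.18 is above potential 923, so over time expected prices rise and SRAS shifts left until Y returns to 923.
Long run: Y = 923 on the AD curve gives 923 = 1975 − 9P, so P = 116.89.

Short run: P = 81.65, Y = 1240.18. Long run: P = 116.89.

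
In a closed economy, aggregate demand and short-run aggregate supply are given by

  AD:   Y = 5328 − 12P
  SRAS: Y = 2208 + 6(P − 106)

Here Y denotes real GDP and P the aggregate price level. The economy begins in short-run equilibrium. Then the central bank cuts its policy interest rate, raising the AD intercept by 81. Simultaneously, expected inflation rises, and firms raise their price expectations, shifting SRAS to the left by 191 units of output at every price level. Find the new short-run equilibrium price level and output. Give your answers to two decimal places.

P = 223.78, Y = 2723.67

After both shocks: AD is Y = 5409 − 12P and SRAS is Y = 1381 + 6P.
Setting them equal: 4028 = 18P, so P = 223.78.
Substituting into AD, Y = 2723.67.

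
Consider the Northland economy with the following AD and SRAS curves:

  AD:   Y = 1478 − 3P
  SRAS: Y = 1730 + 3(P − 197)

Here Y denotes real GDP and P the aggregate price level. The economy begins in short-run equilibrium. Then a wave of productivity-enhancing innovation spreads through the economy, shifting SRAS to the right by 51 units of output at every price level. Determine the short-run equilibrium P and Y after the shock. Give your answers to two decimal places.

This is a positive supply shock: SRAS shifts right.
New SRAS: Y = 1190 + 3P.
Set AD = SRAS: 1478 − 3P = 1190 + 3P, so 288 = 6P and P = 48.00.
Substituting into AD, Y = 1334.00.

P = 48.00, Y = 1334.00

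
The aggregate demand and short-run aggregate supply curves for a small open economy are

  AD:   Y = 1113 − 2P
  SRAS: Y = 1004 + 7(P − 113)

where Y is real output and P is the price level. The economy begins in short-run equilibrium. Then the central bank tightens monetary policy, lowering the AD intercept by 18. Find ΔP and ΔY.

This is a negative demand shock: AD shifts left.
New AD: Y = 1095 − 2P.
SRAS can be written Y = 213 + 7P.
Set AD = SRAS: 1095 − 2P = 213 + 7P, so 882 = 9P and P = 98.
Y = 1095 − 2·98 = 899.
Initially P = 100, Y = 913, so ΔP = -2 and ΔY = -14.

ΔP = -2, ΔY = -14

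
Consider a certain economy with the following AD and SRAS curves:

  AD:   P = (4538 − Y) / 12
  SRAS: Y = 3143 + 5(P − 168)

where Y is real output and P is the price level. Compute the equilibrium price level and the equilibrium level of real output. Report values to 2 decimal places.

Write SRAS as Y = 3143 + 5P − 840 = 2303 + 5P.
Rearrange AD to Y = 4538 − 12P.
Set AD = SRAS: 4538 − 12P = 2303 + 5P, so 2235 = 17P and P = 131.47.
Substituting into AD, Y = 4538 − 12P = 2960.35.

P = 131.47, Y = 2960.35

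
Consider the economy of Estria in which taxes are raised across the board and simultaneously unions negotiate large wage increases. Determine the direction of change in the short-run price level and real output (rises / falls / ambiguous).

The first event is a negative demand shock: AD shifts left, which by itself pushes P down and Y down.
The second is an adverse supply shock: SRAS shifts left, which by itself pushes P up and Y down.
The two shocks push P in opposite directions, so the effect on P is ambiguous. Both shocks push Y down, so Y falls.

Price level: ambiguous; output: falls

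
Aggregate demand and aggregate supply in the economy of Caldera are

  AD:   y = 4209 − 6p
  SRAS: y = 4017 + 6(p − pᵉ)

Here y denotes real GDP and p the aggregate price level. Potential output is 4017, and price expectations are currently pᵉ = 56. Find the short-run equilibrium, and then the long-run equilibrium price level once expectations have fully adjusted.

Short run: with pᵉ = 56, SRAS is y = 3681 + 6p. Setting AD = SRAS gives 528 = 12p, so p = 44 and y = 4209 − 6·44 = 3945.
Output 3945 is below potential 4017, so over time expected prices fall and SRAS shifts right until y returns to 4017.
Long run: y = 4017 on the AD curve gives 4017 = 4209 − 6p, so p = 32.

Short run: p = 44, y = 3945. Long run: p = 32.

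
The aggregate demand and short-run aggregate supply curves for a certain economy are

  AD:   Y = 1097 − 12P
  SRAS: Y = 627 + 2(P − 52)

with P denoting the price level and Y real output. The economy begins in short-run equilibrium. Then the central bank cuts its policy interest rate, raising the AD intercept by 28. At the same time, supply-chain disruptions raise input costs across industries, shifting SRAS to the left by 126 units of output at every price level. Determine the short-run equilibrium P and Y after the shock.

P = 52, Y = 501

After both shocks: AD is Y = 1125 − 12P and SRAS is Y = 397 + 2P.
Setting them equal: 728 = 14P, so P = 52.
Y = 1125 − 12·52 = 501.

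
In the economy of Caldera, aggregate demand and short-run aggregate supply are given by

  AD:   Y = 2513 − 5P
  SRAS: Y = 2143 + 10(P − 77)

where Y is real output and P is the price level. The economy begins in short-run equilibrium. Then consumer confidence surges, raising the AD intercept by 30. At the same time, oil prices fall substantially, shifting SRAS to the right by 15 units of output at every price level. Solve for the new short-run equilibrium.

After both shocks: AD is Y = 2543 − 5P and SRAS is Y = 1388 + 10P.
Setting them equal: 1155 = 15P, so P = 77.
Y = 2543 − 5·77 = 2158.

P = 77, Y = 2158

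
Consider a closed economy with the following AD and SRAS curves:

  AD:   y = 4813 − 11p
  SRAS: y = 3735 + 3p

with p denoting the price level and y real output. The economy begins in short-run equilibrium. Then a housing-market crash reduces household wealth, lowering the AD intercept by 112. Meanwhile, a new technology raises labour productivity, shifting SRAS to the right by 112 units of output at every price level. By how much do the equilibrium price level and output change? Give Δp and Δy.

Δp = -16, Δy = +64

After both shocks: AD is y = 4701 − 11p and SRAS is y = 3847 + 3p.
Setting them equal: 854 = 14p, so p = 61.
y = 4701 − 11·61 = 4030.
Initially p = 77, y = 3966, so Δp = -16 and Δy = +64.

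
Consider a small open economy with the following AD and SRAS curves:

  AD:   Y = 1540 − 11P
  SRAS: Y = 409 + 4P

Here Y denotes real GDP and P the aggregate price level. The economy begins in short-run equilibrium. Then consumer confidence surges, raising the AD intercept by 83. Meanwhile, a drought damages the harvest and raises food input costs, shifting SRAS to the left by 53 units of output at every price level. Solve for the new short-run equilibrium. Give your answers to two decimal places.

After both shocks: AD is Y = 1623 − 11P and SRAS is Y = 356 + 4P.
Setting them equal: 1267 = 15P, so P = 84.47.
Substituting into AD, Y = 693.87.

P = 84.47, Y = 693.87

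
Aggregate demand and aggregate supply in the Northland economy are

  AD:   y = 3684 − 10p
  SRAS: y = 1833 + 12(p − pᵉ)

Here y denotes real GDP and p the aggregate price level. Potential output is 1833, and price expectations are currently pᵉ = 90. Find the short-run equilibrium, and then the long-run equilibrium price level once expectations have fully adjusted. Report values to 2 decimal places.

Short run: with pᵉ = 90, SRAS is y = 753 + 12p. Setting AD = SRAS gives 2931 = 22p, so p = 133.23 and y = 3684 − 10p = 2351.73.
Output 2351.73 is above potential 1833, so over time expected prices rise and SRAS shifts left until y returns to 1833.
Long run: y = 1833 on the AD curve gives 1833 = 3684 − 10p, so p = 185.10.

Short run: p = 133.23, y = 2351.73. Long run: p = 185.10.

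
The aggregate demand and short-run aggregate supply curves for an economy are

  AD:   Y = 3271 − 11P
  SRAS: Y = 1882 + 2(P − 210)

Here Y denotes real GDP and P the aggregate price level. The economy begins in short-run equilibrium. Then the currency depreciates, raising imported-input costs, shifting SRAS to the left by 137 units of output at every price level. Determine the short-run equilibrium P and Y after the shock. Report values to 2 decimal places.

P = 149.69, Y = 1624.38

This is a negative supply shock: SRAS shifts left.
New SRAS: Y = 1325 + 2P.
Set AD = SRAS: 3271 − 11P = 1325 + 2P, so 1946 = 13P and P = 149.69.
Substituting into AD, Y = 1624.38.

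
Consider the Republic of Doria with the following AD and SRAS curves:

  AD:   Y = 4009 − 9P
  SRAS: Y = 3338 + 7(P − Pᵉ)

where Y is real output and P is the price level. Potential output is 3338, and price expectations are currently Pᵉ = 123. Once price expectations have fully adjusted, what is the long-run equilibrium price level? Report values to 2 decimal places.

Short run: with Pᵉ = 123, SRAS is Y = 2477 + 7P. Setting AD = SRAS gives 1532 = 16P, so P = 95.75 and Y = 4009 − 9P = 3147.25.
Output 3147.25 is below potential 3338, so over time expected prices fall and SRAS shifts right until Y returns to 3338.
Long run: Y = 3338 on the AD curve gives 3338 = 4009 − 9P, so P = 74.56.

Long-run P = 74.56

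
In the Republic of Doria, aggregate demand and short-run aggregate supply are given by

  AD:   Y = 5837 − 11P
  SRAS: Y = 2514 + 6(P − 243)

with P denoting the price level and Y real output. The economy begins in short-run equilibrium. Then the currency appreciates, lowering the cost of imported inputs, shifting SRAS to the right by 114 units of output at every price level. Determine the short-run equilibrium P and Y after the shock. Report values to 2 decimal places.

This is a positive supply shock: SRAS shifts right.
New SRAS: Y = 1170 + 6P.
Set AD = SRAS: 5837 − 11P = 1170 + 6P, so 4667 = 17P and P = 274.53.
Substituting into AD, Y = 2817.18.

P = 274.53, Y = 2817.18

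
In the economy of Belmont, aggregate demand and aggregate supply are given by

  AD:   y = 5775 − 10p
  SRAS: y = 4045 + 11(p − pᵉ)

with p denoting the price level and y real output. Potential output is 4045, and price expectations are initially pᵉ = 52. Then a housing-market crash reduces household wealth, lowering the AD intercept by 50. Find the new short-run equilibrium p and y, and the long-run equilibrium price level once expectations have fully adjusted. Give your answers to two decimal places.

AD shifts left: new AD is y = 5725 − 10p. With pᵉ = 52, SRAS is y = 3473 + 11p.
Short run: 5725 − 10p = 3473 + 11p gives 2252 = 21p, so p = 107.24 and y = 5725 − 10p = 4652.62.
y = 4652.62 is above potential 4045; expectations adjust and SRAS shifts left until y = 4045.
Long run: on the new AD curve, 4045 = 5725 − 10p gives p = 168.00.

Short run: p = 107.24, y = 4652.62. Long run: p = 168.00.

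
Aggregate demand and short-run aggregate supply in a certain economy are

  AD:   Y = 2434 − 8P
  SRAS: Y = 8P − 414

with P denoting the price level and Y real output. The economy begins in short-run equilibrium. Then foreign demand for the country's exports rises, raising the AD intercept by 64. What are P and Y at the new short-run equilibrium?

This is a positive demand shock: AD shifts right.
New AD: Y = 2498 − 8P.
Set AD = SRAS: 2498 − 8P = 8P − 414, so 2912 = 16P and P = 182.
Y = 2498 − 8·182 = 1042.

P = 182, Y = 1042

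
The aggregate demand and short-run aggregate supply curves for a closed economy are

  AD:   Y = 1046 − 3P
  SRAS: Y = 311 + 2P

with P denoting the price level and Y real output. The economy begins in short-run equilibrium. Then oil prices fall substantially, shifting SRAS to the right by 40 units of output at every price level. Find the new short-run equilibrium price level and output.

P = 139, Y = 629

This is a positive supply shock: SRAS shifts right.
New SRAS: Y = 351 + 2P.
Set AD = SRAS: 1046 − 3P = 351 + 2P, so 695 = 5P and P = 139.
Y = 1046 − 3·139 = 629.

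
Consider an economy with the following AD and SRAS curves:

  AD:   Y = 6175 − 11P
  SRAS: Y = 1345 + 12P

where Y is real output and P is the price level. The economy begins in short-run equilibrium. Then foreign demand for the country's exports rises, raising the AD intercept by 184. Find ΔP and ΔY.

ΔP = +8, ΔY = +96

This is a positive demand shock: AD shifts right.
New AD: Y = 6359 − 11P.
Set AD = SRAS: 6359 − 11P = 1345 + 12P, so 5014 = 23P and P = 218.
Y = 6359 − 11·218 = 3961.
Initially P = 210, Y = 3865, so ΔP = +8 and ΔY = +96.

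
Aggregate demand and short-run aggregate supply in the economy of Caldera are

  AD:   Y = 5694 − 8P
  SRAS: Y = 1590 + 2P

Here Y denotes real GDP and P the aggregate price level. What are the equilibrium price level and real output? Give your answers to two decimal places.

Set AD = SRAS: 5694 − 8P = 1590 + 2P, so 4104 = 10P and P = 410.40.
Substituting into AD, Y = 5694 − 8P = 2410.80.

P = 410.40, Y = 2410.80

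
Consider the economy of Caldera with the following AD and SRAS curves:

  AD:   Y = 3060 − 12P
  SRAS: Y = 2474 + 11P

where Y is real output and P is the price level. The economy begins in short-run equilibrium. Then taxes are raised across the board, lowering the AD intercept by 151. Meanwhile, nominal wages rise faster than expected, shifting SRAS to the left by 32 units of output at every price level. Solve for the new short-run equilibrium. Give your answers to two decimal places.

P = 20.30, Y = 2665.35

After both shocks: AD is Y = 2909 − 12P and SRAS is Y = 2442 + 11P.
Setting them equal: 467 = 23P, so P = 20.30.
Substituting into AD, Y = 2665.35.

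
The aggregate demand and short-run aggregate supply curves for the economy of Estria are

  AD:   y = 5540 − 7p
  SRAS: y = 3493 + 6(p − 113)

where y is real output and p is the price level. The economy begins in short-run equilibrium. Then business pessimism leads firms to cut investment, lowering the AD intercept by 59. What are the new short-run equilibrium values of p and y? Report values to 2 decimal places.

This is a negative demand shock: AD shifts left.
New AD: y = 5481 − 7p.
SRAS can be written y = 2815 + 6p.
Set AD = SRAS: 5481 − 7p = 2815 + 6p, so 2666 = 13p and p = 205.08.
Substituting into AD, y = 4045.46.

p = 205.08, y = 4045.46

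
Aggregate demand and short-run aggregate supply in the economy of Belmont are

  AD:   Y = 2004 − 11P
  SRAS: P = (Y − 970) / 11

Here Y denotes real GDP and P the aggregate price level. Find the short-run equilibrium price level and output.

Rearrange SRAS to Y = 970 + 11P.
Set AD = SRAS: 2004 − 11P = 970 + 11P, so 1034 = 22P and P = 47.
Then Y = 2004 − 11·47 = 1487.

P = 47, Y = 1487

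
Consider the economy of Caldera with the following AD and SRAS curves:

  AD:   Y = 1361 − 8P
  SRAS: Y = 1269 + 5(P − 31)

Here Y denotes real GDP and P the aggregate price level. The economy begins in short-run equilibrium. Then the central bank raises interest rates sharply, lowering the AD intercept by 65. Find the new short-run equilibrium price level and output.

P = 14, Y = 1184

This is a negative demand shock: AD shifts left.
New AD: Y = 1296 − 8P.
SRAS can be written Y = 1114 + 5P.
Set AD = SRAS: 1296 − 8P = 1114 + 5P, so 182 = 13P and P = 14.
Y = 1296 − 8·14 = 1184.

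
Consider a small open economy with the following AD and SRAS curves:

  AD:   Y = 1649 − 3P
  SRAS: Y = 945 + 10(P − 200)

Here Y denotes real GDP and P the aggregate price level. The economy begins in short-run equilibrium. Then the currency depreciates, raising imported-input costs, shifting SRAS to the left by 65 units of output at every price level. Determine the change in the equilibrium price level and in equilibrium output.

ΔP = +5, ΔY = -15

This is a negative supply shock: SRAS shifts left.
New SRAS: Y = 10P − 1120.
Set AD = SRAS: 1649 − 3P = 10P − 1120, so 2769 = 13P and P = 213.
Y = 1649 − 3·213 = 1010.
Initially P = 208, Y = 1025, so ΔP = +5 and ΔY = -15.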